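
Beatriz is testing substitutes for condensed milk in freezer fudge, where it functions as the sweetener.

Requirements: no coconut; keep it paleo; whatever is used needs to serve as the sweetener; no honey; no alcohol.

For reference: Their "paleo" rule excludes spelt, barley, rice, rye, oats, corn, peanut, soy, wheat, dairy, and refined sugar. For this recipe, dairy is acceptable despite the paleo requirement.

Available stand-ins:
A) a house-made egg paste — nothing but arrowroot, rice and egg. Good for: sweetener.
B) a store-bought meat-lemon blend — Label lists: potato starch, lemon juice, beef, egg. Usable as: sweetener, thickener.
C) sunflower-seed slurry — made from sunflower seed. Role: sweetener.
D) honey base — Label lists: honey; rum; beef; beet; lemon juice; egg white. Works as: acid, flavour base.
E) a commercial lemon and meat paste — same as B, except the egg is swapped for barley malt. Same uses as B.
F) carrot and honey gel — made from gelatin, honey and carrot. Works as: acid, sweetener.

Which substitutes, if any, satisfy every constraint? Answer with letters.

A: has rice, so not paleo — out
B: egg and beef etc. — none of it excluded — OK
C: works as a sweetener, no honey, no alcohol — keep
D: not usable as a sweetener; has rum, so not alcohol-free (and 1 more) — out
E: has barley malt, so not paleo — reject
F: has honey, so not honey-free — out

B, C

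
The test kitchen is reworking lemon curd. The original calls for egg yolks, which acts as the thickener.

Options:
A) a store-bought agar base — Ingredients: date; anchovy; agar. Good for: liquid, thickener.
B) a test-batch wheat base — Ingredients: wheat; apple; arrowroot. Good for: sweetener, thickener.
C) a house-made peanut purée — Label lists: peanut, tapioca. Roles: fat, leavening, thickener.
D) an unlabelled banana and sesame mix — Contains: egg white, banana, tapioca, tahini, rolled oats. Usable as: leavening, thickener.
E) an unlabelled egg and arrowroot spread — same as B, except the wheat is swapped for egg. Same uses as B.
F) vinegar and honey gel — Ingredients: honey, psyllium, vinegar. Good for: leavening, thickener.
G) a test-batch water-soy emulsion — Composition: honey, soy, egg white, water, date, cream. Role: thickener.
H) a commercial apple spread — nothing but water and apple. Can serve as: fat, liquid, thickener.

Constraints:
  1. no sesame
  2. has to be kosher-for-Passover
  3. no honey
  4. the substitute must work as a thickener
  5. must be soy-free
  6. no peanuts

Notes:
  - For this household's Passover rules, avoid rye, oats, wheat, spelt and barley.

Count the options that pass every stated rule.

3

A: works as a thickener, no sesame, no soy — OK
B: has wheat, so not kosher-for-Passover — reject
C: has peanut, so not peanut-free — no
D: has rolled oats, so not kosher-for-Passover; has tahini, so not sesame-free — no
E: every rule checks out — keep
F: has honey, so not honey-free — out
G: has honey, so not honey-free; has soy, so not soy-free — reject
H: no sesame, no peanut — valid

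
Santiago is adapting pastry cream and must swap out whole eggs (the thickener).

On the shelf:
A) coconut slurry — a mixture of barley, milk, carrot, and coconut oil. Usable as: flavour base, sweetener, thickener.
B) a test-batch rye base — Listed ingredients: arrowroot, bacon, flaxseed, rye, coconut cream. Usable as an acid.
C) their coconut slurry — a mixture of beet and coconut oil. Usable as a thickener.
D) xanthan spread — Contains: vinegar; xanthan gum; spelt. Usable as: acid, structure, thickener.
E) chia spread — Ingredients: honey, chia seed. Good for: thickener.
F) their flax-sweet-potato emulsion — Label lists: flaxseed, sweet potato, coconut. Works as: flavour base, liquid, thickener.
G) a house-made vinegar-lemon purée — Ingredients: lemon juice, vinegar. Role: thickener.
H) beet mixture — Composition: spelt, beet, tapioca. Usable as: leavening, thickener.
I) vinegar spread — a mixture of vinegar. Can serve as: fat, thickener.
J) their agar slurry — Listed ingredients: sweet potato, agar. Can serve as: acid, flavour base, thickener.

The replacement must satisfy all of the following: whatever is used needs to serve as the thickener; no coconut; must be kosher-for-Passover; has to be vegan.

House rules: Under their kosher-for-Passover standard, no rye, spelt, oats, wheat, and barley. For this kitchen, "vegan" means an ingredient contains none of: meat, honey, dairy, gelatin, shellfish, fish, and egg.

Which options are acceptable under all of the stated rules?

G, I, J

A: has barley, so not kosher-for-Passover; has milk, so not vegan (and 1 more) — reject
B: not usable as a thickener; has rye, so not kosher-for-Passover (and 2 more) — out
C: has coconut oil, so not coconut-free — out
D: has spelt, so not kosher-for-Passover — no
E: has honey, so not vegan — out
F: has coconut, so not coconut-free — no
G: all constraints satisfied — valid
H: has spelt, so not kosher-for-Passover — out
I: works as a thickener, no coconut, kosher-for-Passover — valid
J: works as a thickener, vegan, no coconut — valid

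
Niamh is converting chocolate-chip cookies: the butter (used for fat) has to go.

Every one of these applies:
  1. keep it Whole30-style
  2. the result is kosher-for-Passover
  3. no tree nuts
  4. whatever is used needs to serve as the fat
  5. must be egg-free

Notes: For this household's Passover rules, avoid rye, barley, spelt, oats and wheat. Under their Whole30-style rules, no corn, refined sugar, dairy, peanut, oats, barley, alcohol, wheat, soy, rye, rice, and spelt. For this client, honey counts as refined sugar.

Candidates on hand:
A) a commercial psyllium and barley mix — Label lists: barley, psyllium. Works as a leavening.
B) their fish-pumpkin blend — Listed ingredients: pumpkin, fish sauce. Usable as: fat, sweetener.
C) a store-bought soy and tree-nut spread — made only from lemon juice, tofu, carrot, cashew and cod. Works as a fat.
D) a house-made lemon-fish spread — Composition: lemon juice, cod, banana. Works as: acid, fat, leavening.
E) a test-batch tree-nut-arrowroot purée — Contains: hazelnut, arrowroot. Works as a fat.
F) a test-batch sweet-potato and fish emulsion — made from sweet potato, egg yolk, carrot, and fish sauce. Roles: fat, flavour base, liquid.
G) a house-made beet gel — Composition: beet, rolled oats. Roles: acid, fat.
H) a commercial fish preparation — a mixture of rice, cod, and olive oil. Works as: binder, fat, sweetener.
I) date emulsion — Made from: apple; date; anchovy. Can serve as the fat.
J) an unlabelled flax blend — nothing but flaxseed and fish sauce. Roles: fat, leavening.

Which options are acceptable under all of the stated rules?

B, D, I, J

A: not usable as a fat; has barley, so not kosher-for-Passover (and 1 more) — reject
B: Whole30-style, no tree nuts — OK
C: has tofu, so not Whole30-style; has cashew, so not tree-nut-free — out
D: only cod, lemon juice, and banana; none excluded — OK
E: has hazelnut, so not tree-nut-free — out
F: has egg yolk, so not egg-free — no
G: has rolled oats, so not kosher-for-Passover; has rolled oats, so not Whole30-style — no
H: has rice, so not Whole30-style — reject
I: only anchovy, date and apple; none excluded — OK
J: no tree nuts, Whole30-style — valid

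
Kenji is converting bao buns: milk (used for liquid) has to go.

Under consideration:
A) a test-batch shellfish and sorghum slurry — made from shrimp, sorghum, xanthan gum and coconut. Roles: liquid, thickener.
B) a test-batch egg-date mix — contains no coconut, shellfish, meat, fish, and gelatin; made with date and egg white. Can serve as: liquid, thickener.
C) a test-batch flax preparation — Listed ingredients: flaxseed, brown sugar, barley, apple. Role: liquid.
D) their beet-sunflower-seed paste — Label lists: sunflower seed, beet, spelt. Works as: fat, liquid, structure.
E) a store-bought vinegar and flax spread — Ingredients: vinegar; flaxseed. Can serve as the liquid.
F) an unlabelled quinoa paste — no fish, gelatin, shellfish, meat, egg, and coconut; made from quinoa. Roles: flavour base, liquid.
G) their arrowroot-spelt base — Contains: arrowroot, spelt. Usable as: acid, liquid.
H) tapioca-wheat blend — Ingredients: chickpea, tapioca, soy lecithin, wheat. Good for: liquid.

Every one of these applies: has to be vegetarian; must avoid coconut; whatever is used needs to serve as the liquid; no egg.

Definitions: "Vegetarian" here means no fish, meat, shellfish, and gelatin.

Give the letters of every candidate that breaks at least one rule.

A: has shrimp, so not vegetarian; has coconut, so not coconut-free — reject
B: has egg white, so not egg-free — out
C: barley and brown sugar etc. — none of it excluded — keep
D: only spelt, sunflower seed and beet; none excluded — keep
E: only flaxseed and vinegar; none excluded — valid
F: all constraints satisfied — OK
G: works as a liquid, vegetarian, no egg — valid
H: works as a liquid, no coconut, vegetarian — valid

A, B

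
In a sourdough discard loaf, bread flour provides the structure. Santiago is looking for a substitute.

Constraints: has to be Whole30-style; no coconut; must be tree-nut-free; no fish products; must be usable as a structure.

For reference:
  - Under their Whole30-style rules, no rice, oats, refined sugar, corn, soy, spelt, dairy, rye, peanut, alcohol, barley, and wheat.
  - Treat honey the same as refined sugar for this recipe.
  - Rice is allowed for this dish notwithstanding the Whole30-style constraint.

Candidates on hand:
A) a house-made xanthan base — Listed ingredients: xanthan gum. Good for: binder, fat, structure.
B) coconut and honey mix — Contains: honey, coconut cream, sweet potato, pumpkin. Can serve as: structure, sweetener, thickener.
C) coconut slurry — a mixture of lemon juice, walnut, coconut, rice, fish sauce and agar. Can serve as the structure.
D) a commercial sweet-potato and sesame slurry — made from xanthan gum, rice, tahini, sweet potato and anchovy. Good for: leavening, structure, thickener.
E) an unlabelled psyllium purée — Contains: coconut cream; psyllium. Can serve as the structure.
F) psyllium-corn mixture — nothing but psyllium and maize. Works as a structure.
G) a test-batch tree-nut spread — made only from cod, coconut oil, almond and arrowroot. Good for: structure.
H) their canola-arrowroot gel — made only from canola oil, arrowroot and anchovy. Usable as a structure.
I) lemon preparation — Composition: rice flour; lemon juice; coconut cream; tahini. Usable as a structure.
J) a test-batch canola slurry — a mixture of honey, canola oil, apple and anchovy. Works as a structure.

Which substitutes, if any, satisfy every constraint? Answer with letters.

A: nothing on the exclusion list — OK
B: has honey, so not Whole30-style; has coconut cream, so not coconut-free — reject
C: has walnut, so not tree-nut-free; has fish sauce, so not fish-free (and 1 more) — reject
D: has anchovy, so not fish-free — no
E: has coconut cream, so not coconut-free — no
F: has maize, so not Whole30-style — no
G: has almond, so not tree-nut-free; has cod, so not fish-free (and 1 more) — out
H: has anchovy, so not fish-free — no
I: has coconut cream, so not coconut-free — no
J: has honey, so not Whole30-style; has anchovy, so not fish-free — reject

A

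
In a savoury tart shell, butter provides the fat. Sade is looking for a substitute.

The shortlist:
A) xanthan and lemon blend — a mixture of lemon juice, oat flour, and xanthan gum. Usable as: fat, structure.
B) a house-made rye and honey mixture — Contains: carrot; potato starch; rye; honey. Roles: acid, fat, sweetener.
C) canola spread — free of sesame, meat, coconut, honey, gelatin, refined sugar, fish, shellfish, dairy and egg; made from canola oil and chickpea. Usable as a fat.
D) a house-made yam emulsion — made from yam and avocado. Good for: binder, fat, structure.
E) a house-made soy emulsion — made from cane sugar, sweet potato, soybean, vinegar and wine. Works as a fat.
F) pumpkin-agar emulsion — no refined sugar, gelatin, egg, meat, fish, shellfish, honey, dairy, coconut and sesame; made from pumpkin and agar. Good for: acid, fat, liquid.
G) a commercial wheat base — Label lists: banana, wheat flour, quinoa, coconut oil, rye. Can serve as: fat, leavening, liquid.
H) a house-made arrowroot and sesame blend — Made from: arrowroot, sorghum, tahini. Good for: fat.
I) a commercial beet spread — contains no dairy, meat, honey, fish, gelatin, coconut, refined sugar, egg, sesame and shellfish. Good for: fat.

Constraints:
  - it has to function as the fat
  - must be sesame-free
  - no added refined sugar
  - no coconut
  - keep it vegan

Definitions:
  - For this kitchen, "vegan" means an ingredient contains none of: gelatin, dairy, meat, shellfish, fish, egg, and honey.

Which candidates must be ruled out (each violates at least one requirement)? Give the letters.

A: only oat flour, lemon juice, and xanthan gum; none excluded — keep
B: has honey, so not vegan — no
C: works as a fat, no sesame, vegan — keep
D: every rule checks out — valid
E: has cane sugar, so not no-added-sugar — no
F: vegan, no coconut — valid
G: has coconut oil, so not coconut-free — no
H: has tahini, so not sesame-free — out
I: nothing on the exclusion list — valid

B, E, G, H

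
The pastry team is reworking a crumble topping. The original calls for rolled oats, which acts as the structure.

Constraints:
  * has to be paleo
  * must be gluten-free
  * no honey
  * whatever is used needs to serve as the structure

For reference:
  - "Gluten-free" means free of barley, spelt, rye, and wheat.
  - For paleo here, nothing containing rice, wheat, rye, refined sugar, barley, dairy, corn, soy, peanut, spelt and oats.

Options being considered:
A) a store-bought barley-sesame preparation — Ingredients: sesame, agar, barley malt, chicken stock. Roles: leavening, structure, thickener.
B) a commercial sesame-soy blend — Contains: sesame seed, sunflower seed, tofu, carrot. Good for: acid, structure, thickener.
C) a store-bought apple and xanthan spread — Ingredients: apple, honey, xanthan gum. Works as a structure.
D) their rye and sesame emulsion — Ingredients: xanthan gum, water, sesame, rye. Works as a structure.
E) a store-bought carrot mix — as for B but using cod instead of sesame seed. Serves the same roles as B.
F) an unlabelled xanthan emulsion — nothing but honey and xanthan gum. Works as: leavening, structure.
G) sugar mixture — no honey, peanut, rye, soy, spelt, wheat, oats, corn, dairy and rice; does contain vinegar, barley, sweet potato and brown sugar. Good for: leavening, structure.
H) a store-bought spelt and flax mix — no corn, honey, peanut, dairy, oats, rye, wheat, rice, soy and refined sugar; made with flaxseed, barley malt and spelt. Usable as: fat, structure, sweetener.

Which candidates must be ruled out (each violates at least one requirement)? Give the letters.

A, B, C, D, E, F, G, H

A: has barley malt, so not gluten-free; has barley malt, so not paleo — no
B: has tofu, so not paleo — no
C: has honey, so not honey-free — out
D: has rye, so not gluten-free; has rye, so not paleo — out
E: has tofu, so not paleo — out
F: has honey, so not honey-free — reject
G: has barley, so not gluten-free; has barley, so not paleo — no
H: has barley malt, so not gluten-free; has barley malt, so not paleo — out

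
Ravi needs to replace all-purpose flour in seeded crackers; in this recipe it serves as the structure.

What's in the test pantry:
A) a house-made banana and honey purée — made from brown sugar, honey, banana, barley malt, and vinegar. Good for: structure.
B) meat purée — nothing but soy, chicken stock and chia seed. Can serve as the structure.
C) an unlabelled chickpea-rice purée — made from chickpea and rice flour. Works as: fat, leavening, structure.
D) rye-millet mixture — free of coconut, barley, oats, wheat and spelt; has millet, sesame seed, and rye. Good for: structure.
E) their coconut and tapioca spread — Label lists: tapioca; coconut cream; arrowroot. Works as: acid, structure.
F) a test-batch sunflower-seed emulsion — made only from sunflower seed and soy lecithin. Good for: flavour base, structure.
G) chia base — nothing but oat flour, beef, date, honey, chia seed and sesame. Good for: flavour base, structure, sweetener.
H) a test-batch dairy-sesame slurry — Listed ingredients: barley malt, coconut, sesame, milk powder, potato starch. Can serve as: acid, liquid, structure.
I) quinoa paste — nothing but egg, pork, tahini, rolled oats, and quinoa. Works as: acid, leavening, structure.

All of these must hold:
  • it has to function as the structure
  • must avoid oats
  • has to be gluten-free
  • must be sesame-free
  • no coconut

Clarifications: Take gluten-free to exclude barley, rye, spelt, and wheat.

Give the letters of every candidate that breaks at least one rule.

A, D, E, G, H, I

A: has barley malt, so not gluten-free — out
B: only chicken stock, soy and chia seed; none excluded — OK
C: no coconut, gluten-free — OK
D: has rye, so not gluten-free; has sesame seed, so not sesame-free — out
E: has coconut cream, so not coconut-free — no
F: every rule checks out — valid
G: has sesame, so not sesame-free; has oat flour, so not oat-free — out
H: has barley malt, so not gluten-free; has sesame, so not sesame-free (and 1 more) — out
I: has tahini, so not sesame-free; has rolled oats, so not oat-free — out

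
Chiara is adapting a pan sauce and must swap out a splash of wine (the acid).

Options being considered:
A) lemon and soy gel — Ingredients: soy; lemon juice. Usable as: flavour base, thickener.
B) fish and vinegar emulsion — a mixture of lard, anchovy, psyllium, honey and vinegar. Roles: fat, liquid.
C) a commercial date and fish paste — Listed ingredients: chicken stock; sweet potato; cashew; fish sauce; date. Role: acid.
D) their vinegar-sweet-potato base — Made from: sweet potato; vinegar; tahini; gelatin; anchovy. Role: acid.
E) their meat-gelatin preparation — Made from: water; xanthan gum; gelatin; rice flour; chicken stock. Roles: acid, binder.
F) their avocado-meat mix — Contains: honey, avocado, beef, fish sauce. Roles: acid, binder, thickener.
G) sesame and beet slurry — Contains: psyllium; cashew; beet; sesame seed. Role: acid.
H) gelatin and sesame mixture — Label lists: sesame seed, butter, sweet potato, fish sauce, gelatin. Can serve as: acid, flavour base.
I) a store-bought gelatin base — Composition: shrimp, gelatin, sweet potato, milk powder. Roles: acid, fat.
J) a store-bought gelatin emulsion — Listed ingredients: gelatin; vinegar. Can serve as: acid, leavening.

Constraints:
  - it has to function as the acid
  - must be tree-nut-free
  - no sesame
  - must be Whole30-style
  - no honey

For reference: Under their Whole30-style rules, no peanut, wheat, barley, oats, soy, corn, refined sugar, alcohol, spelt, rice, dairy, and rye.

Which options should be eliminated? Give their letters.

A: not usable as an acid; has soy, so not Whole30-style — no
B: not usable as an acid; has honey, so not honey-free — out
C: has cashew, so not tree-nut-free — out
D: has tahini, so not sesame-free — out
E: has rice flour, so not Whole30-style — reject
F: has honey, so not honey-free — out
G: has cashew, so not tree-nut-free; has sesame seed, so not sesame-free — no
H: has butter, so not Whole30-style; has sesame seed, so not sesame-free — reject
I: has milk powder, so not Whole30-style — out
J: only gelatin and vinegar; none excluded — valid

A, B, C, D, E, F, G, H, I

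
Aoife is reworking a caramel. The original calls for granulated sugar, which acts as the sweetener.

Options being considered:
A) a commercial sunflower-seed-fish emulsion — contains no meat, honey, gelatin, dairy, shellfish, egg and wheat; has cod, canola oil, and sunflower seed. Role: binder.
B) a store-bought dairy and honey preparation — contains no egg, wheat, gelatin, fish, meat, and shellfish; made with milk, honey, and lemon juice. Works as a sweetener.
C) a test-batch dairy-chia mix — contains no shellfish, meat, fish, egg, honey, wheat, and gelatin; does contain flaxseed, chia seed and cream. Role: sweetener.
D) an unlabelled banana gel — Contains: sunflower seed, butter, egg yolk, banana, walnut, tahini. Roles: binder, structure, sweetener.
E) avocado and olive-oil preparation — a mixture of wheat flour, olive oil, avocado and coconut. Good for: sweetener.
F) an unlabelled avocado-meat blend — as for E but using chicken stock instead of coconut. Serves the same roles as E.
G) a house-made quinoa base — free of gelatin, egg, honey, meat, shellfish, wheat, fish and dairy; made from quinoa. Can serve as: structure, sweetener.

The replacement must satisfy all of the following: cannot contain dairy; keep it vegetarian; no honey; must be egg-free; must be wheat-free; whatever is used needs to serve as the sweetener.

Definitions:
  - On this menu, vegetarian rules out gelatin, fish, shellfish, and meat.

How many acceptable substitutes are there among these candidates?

A: not usable as a sweetener; has cod, so not vegetarian — no
B: has honey, so not honey-free; has milk, so not dairy-free — out
C: has cream, so not dairy-free — out
D: has butter, so not dairy-free; has egg yolk, so not egg-free — no
E: has wheat flour, so not wheat-free — out
F: has chicken stock, so not vegetarian; has wheat flour, so not wheat-free — reject
G: works as a sweetener, no dairy, no egg — valid

1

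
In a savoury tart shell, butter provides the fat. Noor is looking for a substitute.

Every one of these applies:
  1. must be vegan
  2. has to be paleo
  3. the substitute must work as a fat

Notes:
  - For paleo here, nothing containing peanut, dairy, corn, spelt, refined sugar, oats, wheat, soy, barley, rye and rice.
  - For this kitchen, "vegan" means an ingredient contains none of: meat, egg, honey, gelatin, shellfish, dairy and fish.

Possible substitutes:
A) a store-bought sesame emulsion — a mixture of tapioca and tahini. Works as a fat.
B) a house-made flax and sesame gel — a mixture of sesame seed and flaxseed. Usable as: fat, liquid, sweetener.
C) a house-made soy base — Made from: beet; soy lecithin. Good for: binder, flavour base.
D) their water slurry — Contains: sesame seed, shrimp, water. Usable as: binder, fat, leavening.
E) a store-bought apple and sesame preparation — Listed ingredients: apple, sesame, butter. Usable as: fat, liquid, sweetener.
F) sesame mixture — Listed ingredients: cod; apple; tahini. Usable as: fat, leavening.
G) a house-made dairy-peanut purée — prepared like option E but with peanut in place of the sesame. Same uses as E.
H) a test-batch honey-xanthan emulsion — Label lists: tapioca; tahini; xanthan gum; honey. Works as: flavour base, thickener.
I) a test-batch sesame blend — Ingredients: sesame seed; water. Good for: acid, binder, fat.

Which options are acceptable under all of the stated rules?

A, B, I

A: only tahini and tapioca; none excluded — OK
B: vegan, paleo — valid
C: not usable as a fat; has soy lecithin, so not paleo — no
D: has shrimp, so not vegan — reject
E: has butter, so not paleo; has butter, so not vegan — out
F: has cod, so not vegan — out
G: has butter, so not paleo; has butter, so not vegan — reject
H: not usable as a fat; has honey, so not vegan — reject
I: works as a fat, paleo, vegan — keep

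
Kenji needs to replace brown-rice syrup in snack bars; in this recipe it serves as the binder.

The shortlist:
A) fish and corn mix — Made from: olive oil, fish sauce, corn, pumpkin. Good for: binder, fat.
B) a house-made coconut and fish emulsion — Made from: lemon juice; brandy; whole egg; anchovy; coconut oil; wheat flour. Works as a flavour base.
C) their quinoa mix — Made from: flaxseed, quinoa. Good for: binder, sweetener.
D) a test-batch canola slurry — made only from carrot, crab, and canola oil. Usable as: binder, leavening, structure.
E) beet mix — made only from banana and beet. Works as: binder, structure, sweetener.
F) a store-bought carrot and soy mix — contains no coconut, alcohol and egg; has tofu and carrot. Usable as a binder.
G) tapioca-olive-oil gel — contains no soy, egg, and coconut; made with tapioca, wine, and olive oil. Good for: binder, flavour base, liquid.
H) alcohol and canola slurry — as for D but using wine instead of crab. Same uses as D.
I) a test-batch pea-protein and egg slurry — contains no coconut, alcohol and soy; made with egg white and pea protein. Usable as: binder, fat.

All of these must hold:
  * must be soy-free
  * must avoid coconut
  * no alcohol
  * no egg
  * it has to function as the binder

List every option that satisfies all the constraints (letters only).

A, C, D, E

A: every rule checks out — keep
B: not usable as a binder; has whole egg, so not egg-free (and 2 more) — no
C: all constraints satisfied — OK
D: works as a binder, no alcohol, no soy — OK
E: every rule checks out — keep
F: has tofu, so not soy-free — reject
G: has wine, so not alcohol-free — out
H: has wine, so not alcohol-free — reject
I: has egg white, so not egg-free — out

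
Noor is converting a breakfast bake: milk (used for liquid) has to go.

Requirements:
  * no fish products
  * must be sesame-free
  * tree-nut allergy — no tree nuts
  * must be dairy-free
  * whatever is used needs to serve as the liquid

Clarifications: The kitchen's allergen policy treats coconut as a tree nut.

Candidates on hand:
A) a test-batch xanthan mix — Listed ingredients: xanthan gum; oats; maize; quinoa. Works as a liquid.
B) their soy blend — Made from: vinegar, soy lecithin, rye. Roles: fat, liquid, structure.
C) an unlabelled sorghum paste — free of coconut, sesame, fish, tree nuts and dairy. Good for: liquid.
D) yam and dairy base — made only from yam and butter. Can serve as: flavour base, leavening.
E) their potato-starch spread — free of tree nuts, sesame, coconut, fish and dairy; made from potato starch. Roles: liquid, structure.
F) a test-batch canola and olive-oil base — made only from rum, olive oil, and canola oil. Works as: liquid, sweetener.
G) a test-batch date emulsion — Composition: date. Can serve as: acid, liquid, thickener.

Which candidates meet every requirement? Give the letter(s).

A, B, C, E, F, G

A: works as a liquid, no fish, no sesame — keep
B: only rye, soy lecithin and vinegar; none excluded — valid
C: nothing on the exclusion list — keep
D: not usable as a liquid; has butter, so not dairy-free — out
E: every rule checks out — valid
F: every rule checks out — valid
G: every rule checks out — keep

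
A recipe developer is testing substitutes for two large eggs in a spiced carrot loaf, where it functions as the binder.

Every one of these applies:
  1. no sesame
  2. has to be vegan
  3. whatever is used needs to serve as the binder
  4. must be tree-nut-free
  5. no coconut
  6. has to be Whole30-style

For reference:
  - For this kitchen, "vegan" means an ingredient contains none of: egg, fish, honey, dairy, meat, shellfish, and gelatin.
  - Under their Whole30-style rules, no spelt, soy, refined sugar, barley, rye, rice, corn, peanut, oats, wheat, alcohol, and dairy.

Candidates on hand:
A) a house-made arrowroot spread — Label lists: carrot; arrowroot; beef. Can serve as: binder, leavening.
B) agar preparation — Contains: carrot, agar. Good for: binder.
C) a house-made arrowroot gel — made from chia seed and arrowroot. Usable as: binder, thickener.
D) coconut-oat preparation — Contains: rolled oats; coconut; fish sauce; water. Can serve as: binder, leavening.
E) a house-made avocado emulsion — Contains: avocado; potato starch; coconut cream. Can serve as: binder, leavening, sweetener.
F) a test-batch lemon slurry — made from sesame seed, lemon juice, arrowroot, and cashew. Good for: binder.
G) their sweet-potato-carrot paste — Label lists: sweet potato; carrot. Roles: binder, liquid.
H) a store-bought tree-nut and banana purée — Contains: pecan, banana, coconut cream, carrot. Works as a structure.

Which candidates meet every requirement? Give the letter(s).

B, C, G

A: has beef, so not vegan — reject
B: all constraints satisfied — keep
C: works as a binder, no coconut, Whole30-style — OK
D: has fish sauce, so not vegan; has rolled oats, so not Whole30-style (and 1 more) — out
E: has coconut cream, so not coconut-free — reject
F: has sesame seed, so not sesame-free; has cashew, so not tree-nut-free — reject
G: works as a binder, no coconut, no sesame — valid
H: not usable as a binder; has coconut cream, so not coconut-free (and 1 more) — no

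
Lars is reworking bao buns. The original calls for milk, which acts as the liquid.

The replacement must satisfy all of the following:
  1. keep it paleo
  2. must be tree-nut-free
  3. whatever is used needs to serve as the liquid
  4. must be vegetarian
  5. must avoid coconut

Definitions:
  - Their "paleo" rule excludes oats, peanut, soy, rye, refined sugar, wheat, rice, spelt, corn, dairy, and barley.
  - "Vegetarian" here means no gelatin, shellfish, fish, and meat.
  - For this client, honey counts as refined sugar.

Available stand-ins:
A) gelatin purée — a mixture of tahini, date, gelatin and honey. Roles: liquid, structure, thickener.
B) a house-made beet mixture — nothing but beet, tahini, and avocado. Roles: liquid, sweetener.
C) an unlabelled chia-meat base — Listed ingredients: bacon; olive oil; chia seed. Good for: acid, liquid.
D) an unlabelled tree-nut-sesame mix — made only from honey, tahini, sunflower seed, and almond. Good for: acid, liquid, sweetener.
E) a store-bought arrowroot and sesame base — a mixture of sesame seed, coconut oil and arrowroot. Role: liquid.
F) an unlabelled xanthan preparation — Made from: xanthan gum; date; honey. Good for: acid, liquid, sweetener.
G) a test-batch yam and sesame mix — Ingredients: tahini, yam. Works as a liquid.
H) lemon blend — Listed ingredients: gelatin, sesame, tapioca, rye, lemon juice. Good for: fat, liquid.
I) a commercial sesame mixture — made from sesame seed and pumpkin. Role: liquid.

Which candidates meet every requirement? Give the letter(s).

A: has honey, so not paleo; has gelatin, so not vegetarian — no
B: only tahini, beet and avocado; none excluded — valid
C: has bacon, so not vegetarian — out
D: has honey, so not paleo; has almond, so not tree-nut-free — out
E: has coconut oil, so not coconut-free — reject
F: has honey, so not paleo — out
G: all constraints satisfied — keep
H: has rye, so not paleo; has gelatin, so not vegetarian — reject
I: works as a liquid, no coconut, no tree nuts — OK

B, G, I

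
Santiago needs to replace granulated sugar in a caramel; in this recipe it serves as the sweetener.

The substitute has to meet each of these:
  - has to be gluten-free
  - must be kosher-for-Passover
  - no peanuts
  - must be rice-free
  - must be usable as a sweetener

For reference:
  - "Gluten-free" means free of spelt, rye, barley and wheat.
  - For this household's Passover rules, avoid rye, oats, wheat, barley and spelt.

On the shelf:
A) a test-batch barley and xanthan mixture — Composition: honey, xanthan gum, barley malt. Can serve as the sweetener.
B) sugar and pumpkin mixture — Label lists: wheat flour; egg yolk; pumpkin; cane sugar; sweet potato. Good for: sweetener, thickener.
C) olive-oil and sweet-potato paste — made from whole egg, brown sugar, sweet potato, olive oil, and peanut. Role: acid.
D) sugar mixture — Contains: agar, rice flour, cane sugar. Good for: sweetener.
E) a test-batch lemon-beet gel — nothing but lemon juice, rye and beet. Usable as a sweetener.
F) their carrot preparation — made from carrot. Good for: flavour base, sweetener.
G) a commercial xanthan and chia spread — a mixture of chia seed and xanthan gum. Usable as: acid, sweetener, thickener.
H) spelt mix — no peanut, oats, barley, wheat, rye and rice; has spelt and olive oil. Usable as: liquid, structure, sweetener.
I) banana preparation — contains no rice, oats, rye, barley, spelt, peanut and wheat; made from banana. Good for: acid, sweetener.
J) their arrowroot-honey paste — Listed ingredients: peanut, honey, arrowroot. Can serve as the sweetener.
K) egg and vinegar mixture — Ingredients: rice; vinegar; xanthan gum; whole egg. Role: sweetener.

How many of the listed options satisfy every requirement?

3

A: has barley malt, so not gluten-free; has barley malt, so not kosher-for-Passover — reject
B: has wheat flour, so not gluten-free; has wheat flour, so not kosher-for-Passover — reject
C: not usable as a sweetener; has peanut, so not peanut-free — reject
D: has rice flour, so not rice-free — no
E: has rye, so not gluten-free; has rye, so not kosher-for-Passover — no
F: works as a sweetener, no rice, no peanut — OK
G: all constraints satisfied — valid
H: has spelt, so not gluten-free; has spelt, so not kosher-for-Passover — reject
I: no peanut, kosher-for-Passover — keep
J: has peanut, so not peanut-free — reject
K: has rice, so not rice-free — no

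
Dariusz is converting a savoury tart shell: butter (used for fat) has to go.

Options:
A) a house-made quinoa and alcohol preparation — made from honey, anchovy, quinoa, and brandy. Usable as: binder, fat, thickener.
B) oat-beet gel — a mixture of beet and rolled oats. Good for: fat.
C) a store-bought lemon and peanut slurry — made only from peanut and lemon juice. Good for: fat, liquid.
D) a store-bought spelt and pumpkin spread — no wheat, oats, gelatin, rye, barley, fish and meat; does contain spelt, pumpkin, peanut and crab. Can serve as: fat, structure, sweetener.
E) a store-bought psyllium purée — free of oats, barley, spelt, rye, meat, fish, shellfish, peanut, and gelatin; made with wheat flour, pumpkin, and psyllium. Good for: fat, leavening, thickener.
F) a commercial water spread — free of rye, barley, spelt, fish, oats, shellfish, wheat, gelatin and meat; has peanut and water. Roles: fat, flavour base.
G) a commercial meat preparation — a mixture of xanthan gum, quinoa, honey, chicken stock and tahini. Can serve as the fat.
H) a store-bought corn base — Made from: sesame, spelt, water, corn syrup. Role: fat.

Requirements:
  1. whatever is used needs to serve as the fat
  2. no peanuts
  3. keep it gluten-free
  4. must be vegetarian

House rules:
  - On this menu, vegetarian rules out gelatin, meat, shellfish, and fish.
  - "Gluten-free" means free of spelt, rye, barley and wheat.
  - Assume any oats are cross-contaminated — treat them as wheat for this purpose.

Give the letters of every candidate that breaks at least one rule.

A: has anchovy, so not vegetarian — out
B: has rolled oats, so not gluten-free — reject
C: has peanut, so not peanut-free — reject
D: has crab, so not vegetarian; has spelt, so not gluten-free (and 1 more) — no
E: has wheat flour, so not gluten-free — reject
F: has peanut, so not peanut-free — out
G: has chicken stock, so not vegetarian — out
H: has spelt, so not gluten-free — reject

A, B, C, D, E, F, G, H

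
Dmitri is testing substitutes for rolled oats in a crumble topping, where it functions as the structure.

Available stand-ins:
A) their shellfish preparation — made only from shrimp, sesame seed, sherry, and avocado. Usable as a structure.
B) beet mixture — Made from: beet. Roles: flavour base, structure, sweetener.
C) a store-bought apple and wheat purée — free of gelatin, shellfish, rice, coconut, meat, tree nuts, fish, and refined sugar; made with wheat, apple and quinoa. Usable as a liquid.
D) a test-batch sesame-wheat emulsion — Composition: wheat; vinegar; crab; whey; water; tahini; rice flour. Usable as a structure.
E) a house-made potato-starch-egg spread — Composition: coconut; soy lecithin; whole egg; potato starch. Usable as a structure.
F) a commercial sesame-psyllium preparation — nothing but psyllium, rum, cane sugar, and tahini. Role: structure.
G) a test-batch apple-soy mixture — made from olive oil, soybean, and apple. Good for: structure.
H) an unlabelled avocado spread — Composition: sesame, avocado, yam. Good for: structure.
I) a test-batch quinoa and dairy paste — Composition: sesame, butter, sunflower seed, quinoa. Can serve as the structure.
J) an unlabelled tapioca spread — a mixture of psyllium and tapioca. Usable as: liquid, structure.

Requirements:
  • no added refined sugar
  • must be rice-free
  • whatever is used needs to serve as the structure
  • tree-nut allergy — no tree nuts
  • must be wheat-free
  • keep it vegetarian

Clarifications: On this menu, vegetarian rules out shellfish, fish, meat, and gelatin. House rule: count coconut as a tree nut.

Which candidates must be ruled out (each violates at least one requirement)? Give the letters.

A: has shrimp, so not vegetarian — reject
B: no rice, tree-nut-free — OK
C: not usable as a structure; has wheat, so not wheat-free — reject
D: has crab, so not vegetarian; has wheat, so not wheat-free (and 1 more) — out
E: has coconut, so not tree-nut-free — reject
F: has cane sugar, so not no-added-sugar — out
G: works as a structure, vegetarian, no rice — valid
H: vegetarian, tree-nut-free — keep
I: butter and sesame etc. — none of it excluded — keep
J: no wheat, vegetarian — valid

A, C, D, E, F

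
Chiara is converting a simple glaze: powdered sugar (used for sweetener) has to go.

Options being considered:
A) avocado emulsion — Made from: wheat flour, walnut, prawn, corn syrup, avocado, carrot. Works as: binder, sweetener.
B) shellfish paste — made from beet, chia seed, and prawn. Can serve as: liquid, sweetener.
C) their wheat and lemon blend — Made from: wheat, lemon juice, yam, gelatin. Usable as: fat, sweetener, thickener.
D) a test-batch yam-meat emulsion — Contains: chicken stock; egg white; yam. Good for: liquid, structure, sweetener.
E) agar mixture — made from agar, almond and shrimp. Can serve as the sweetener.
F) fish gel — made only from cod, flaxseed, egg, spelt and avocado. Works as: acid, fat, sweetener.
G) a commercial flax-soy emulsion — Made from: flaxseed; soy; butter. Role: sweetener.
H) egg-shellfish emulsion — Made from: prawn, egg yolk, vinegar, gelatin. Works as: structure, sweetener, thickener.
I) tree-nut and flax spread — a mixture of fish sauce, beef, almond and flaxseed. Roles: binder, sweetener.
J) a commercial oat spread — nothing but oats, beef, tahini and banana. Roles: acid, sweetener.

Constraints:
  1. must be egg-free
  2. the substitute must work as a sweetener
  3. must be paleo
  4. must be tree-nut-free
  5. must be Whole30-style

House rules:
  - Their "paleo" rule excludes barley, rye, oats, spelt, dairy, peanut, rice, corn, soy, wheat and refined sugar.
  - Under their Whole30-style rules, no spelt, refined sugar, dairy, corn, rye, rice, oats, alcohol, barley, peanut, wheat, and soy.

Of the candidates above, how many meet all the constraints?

A: has corn syrup, so not paleo; has corn syrup, so not Whole30-style (and 1 more) — reject
B: only prawn, chia seed, and beet; none excluded — OK
C: has wheat, so not paleo; has wheat, so not Whole30-style — reject
D: has egg white, so not egg-free — reject
E: has almond, so not tree-nut-free — reject
F: has spelt, so not paleo; has spelt, so not Whole30-style (and 1 more) — no
G: has butter, so not paleo; has butter, so not Whole30-style — no
H: has egg yolk, so not egg-free — reject
I: has almond, so not tree-nut-free — reject
J: has oats, so not paleo; has oats, so not Whole30-style — out

1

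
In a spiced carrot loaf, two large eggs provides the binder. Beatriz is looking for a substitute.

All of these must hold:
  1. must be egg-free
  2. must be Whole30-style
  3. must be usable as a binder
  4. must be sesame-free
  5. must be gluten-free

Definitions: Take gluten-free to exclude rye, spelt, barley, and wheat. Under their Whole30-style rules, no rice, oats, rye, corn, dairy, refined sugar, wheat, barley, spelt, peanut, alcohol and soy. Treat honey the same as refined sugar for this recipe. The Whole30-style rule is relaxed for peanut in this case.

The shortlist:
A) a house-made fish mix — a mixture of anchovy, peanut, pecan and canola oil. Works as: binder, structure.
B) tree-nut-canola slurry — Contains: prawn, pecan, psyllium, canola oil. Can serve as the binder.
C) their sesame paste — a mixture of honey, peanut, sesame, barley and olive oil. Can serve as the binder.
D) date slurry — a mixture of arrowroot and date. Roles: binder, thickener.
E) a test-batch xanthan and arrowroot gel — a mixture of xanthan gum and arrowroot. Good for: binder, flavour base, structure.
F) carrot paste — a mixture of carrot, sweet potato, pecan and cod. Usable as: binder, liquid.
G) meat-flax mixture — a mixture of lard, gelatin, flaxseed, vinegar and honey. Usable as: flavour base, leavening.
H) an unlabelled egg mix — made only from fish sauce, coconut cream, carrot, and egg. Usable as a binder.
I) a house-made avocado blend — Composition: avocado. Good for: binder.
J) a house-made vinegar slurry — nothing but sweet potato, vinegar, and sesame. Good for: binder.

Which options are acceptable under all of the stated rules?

A, B, D, E, F, I

A: peanut is permitted under the Whole30-style carve-out; nothing else excluded — OK
B: no sesame, gluten-free — keep
C: has barley, so not gluten-free; has barley, so not Whole30-style (and 1 more) — reject
D: all constraints satisfied — keep
E: all constraints satisfied — keep
F: nothing on the exclusion list — OK
G: not usable as a binder; has honey, so not Whole30-style — out
H: has egg, so not egg-free — no
I: Whole30-style, no egg — keep
J: has sesame, so not sesame-free — reject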